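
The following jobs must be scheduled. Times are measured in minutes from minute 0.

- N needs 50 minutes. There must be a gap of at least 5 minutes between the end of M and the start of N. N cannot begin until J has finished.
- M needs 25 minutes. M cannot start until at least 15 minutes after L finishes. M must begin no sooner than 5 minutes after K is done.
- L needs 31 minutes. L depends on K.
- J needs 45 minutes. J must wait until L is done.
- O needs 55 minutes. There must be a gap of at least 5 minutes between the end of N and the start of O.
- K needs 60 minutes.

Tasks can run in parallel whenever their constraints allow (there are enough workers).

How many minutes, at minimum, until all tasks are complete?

K has no prerequisites, so it starts at minute 0 and finishes at minute 60.
L cannot begin until K (finishes minute 60). It runs from minute 60 to 60 + 31 = minute 91.
M cannot start until L (finishes minute 91, plus 15-minute gap → minute 106); K (finishes minute 60, plus 5-minute gap → minute 65). The controlling bound is minute 106, so M finishes at 106 + 25 = minute 131.
After L (finishes minute 91), J can start at minute 91 and finishes at minute 136.
N needs all of M (finishes minute 131, plus 5-minute gap → minute 136); J (finishes minute 136). That puts its earliest start at minute 136; it finishes at 136 + 50 = minute 186.
O cannot begin until N (finishes minute 186, plus 5-minute gap → minute 191). It runs from minute 191 to 191 + 55 = minute 246.
All tasks are finished once the last one completes. Finish times: J at 136, K at 60, L at 91, M at 131, N at 186, O at 246. The latest is minute 246.

246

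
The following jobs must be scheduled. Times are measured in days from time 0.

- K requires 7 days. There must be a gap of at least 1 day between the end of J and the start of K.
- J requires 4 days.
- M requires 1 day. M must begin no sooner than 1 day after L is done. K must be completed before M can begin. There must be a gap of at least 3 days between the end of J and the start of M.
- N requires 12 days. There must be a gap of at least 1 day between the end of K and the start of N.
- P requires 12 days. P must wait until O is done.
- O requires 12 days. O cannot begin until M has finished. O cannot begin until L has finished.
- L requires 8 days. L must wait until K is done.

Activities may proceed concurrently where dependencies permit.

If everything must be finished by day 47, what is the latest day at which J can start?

1

Nothing follows P; the deadline of day 47 is its only limit. It must start by 47 − 12 = day 35.
Since P (must start by day 35) depends on it, O must finish by day 35. Backing off its 12-day duration gives a latest start of day 23.
Since O (must start by day 23) depends on it, M must finish by day 23. Backing off its 1-day duration gives a latest start of day 22.
L must finish in time for M (must start by day 22, minus 1-day gap → day 21); O (must start by day 23). The tightest is day 21, so L must start by 21 − 8 = day 13.
Nothing follows N; the deadline of day 47 is its only limit. It must start by 47 − 12 = day 35.
K must finish in time for L (must start by day 13); M (must start by day 22); N (must start by day 35, minus 1-day gap → day 34). The tightest is day 13, so K must start by 13 − 7 = day 6.
For J: K (must start by day 6, minus 1-day gap → day 5); M (must start by day 22, minus 3-day gap → day 19). The most restrictive is day 5; with a 4-day duration, J must start by day 1.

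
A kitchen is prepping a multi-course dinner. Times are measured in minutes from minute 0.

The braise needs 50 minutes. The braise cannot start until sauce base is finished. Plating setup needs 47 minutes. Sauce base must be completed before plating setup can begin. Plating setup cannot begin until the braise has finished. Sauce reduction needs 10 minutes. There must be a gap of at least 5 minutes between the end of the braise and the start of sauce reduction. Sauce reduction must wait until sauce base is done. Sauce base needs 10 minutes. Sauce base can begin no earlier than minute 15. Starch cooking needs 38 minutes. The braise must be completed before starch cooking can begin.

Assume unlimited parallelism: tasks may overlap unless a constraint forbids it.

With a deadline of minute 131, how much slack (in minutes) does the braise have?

Sauce base cannot begin until its own release at minute 15. It runs from minute 15 to 15 + 10 = minute 25.
The braise cannot begin until sauce base (finishes minute 25). It runs from minute 25 to 25 + 50 = minute 75.

Working backward from the deadline:
Sauce reduction must finish by minute 131; it takes 10 minutes, so it must start by 131 − 10 = minute 121.
Starch cooking has no dependents, so it just needs to finish by minute 131. Starting by 131 − 38 = minute 93 achieves that.
Plating setup has no dependents, so it just needs to finish by minute 131. Starting by 131 − 47 = minute 84 achieves that.
The braise must finish in time for sauce reduction (must start by minute 121, minus 5-minute gap → minute 116); starch cooking (must start by minute 93); plating setup (must start by minute 84). The tightest is minute 84, so the braise must start by 84 − 50 = minute 34.
So the braise can start as early as minute 25 and as late as minute 34, giving 34 − 25 = 9 minutes of slack.

9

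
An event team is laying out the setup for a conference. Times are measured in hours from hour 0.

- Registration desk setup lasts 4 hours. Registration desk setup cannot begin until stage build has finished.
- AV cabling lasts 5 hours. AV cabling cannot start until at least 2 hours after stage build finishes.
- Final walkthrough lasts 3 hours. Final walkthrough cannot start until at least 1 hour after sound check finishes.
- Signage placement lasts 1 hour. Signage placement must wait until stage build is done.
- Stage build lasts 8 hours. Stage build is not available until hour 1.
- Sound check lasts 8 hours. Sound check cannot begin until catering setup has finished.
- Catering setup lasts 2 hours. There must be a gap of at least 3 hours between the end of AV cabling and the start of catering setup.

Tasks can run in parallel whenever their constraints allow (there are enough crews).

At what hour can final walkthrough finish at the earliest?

33

Stage build cannot begin until its own release at hour 1. It runs from hour 1 to 1 + 8 = hour 9.
After stage build (finishes hour 9, plus 2-hour gap → hour 11), AV cabling can start at hour 11 and finishes at hour 16.
After AV cabling (finishes hour 16, plus 3-hour gap → hour 19), catering setup can start at hour 19 and finishes at hour 21.
Sound check cannot begin until catering setup (finishes hour 21). It runs from hour 21 to 21 + 8 = hour 29.
Final walkthrough cannot begin until sound check (finishes hour 29, plus 1-hour gap → hour 30). It runs from hour 30 to 30 + 3 = hour 33.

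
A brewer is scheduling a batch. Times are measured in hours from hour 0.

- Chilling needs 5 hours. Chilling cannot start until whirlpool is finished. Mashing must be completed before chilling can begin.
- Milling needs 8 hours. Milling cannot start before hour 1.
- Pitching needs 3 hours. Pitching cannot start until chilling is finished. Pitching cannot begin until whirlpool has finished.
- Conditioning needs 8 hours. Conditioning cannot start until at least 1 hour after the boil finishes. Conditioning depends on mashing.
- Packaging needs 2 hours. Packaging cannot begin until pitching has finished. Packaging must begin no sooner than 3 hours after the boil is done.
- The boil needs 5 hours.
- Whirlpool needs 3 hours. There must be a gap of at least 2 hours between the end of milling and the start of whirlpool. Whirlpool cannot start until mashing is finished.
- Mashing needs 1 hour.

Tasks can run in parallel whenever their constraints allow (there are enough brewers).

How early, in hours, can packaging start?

Nothing blocks the boil, so it runs from hour 0 to hour 5.
Nothing blocks mashing, so it runs from hour 0 to hour 1.
Milling waits on its own release at hour 1, so it starts at hour 1 and finishes at 1 + 8 = hour 9.
For whirlpool: milling (finishes hour 9, plus 2-hour gap → hour 11); mashing (finishes hour 1). Taking the maximum gives a start of hour 11, and it finishes at 11 + 3 = hour 14.
For chilling: whirlpool (finishes hour 14); mashing (finishes hour 1). Taking the maximum gives a start of hour 14, and it finishes at 14 + 5 = hour 19.
Pitching has to wait for chilling (finishes hour 19); whirlpool (finishes hour 14). The latest of these is hour 19, so pitching runs hour 19 to 19 + 3 = hour 22.
Packaging waits on pitching (finishes hour 22); the boil (finishes hour 5, plus 3-hour gap → hour 8). The latest of these is hour 22, which is the earliest packaging can start.

22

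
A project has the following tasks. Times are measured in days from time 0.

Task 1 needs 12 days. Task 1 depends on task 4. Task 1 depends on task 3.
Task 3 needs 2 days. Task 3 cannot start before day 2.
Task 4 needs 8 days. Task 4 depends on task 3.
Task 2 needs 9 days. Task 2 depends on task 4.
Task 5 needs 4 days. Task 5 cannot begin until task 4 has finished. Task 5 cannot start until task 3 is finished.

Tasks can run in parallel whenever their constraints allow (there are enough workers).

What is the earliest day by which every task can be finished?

24

Task 3 cannot begin until its own release at day 2. It runs from day 2 to 2 + 2 = day 4.
Task 4 waits on task 3 (finishes day 4), so it starts at day 4 and finishes at 4 + 8 = day 12.
Task 5 has to wait for task 4 (finishes day 12); task 3 (finishes day 4). The latest of these is day 12, so task 5 runs day 12 to 12 + 4 = day 16.
Task 2 waits on task 4 (finishes day 12), so it starts at day 12 and finishes at 12 + 9 = day 21.
Task 1 has to wait for task 4 (finishes day 12); task 3 (finishes day 4). The latest of these is day 12, so task 1 runs day 12 to 12 + 12 = day 24.
All tasks are finished once the last one completes. Finish times: Task 1 at 24, Task 2 at 21, Task 3 at 4, Task 4 at 12, Task 5 at 16. The latest is day 24.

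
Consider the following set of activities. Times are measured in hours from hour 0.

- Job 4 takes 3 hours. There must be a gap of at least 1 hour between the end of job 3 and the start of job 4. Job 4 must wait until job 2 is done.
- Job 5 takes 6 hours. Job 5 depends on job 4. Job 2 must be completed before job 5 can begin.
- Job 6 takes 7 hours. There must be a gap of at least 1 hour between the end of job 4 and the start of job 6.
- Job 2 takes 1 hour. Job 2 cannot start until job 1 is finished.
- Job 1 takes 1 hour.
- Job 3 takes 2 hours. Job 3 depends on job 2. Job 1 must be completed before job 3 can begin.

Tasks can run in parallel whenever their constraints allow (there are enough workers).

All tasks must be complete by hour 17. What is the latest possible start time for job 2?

Job 5 has no dependents, so it just needs to finish by hour 17. Starting by 17 − 6 = hour 11 achieves that.
Nothing follows job 6; the deadline of hour 17 is its only limit. It must start by 17 − 7 = hour 10.
Job 4 must finish in time for job 5 (must start by hour 11); job 6 (must start by hour 10, minus 1-hour gap → hour 9). The tightest is hour 9, so job 4 must start by 9 − 3 = hour 6.
Job 3 has to be done before job 4 (must start by hour 6, minus 1-hour gap → hour 5). That means finishing by hour 5, i.e. starting by 5 − 2 = hour 3.
Job 2 must finish in time for job 3 (must start by hour 3); job 4 (must start by hour 6); job 5 (must start by hour 11). The tightest is hour 3, so job 2 must start by 3 − 1 = hour 2.

2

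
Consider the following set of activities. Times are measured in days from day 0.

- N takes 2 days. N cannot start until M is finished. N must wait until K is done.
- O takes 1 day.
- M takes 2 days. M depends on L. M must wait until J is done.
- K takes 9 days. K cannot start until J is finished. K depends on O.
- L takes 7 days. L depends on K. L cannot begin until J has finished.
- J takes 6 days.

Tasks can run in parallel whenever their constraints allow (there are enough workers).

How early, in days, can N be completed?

26

O can start immediately at day 0; it finishes at day 1.
J can start immediately at day 0; it finishes at day 6.
K has to wait for J (finishes day 6); O (finishes day 1). The latest of these is day 6, so K runs day 6 to 6 + 9 = day 15.
For L: K (finishes day 15); J (finishes day 6). Taking the maximum gives a start of day 15, and it finishes at 15 + 7 = day 22.
M needs all of L (finishes day 22); J (finishes day 6). That puts its earliest start at day 22; it finishes at 22 + 2 = day 24.
N cannot start until M (finishes day 24); K (finishes day 15). The controlling bound is day 24, so N finishes at 24 + 2 = day 26.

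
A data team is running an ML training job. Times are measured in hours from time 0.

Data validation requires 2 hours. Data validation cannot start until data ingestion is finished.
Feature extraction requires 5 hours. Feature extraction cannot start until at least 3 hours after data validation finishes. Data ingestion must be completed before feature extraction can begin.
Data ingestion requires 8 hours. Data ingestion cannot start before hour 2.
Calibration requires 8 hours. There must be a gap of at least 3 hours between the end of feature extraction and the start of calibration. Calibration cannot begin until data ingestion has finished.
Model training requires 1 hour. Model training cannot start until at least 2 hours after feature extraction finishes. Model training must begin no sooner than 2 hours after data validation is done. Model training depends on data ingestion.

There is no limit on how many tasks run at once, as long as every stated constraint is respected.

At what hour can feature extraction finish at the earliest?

20

Data ingestion cannot begin until its own release at hour 2. It runs from hour 2 to 2 + 8 = hour 10.
Data validation waits on data ingestion (finishes hour 10), so it starts at hour 10 and finishes at 10 + 2 = hour 12.
For feature extraction: data validation (finishes hour 12, plus 3-hour gap → hour 15); data ingestion (finishes hour 10). Taking the maximum gives a start of hour 15, and it finishes at 15 + 5 = hour 20.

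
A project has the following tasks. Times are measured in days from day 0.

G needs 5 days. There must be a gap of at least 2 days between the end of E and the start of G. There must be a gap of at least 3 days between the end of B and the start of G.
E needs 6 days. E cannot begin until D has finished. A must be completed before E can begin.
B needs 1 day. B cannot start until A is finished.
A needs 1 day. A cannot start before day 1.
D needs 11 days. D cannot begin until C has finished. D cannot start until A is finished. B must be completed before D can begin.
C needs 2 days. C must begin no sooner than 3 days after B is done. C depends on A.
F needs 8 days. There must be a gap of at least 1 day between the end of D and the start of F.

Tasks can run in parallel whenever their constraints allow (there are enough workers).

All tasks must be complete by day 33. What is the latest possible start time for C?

Nothing follows G; the deadline of day 33 is its only limit. It must start by 33 − 5 = day 28.
E must finish before G (must start by day 28, minus 2-day gap → day 26). With a 6-day duration, E must start by 26 − 6 = day 20.
F has no dependents, so it just needs to finish by day 33. Starting by 33 − 8 = day 25 achieves that.
D must finish in time for E (must start by day 20); F (must start by day 25, minus 1-day gap → day 24). The tightest is day 20, so D must start by 20 − 11 = day 9.
C must finish before D (must start by day 9). With a 2-day duration, C must start by 9 − 2 = day 7.

7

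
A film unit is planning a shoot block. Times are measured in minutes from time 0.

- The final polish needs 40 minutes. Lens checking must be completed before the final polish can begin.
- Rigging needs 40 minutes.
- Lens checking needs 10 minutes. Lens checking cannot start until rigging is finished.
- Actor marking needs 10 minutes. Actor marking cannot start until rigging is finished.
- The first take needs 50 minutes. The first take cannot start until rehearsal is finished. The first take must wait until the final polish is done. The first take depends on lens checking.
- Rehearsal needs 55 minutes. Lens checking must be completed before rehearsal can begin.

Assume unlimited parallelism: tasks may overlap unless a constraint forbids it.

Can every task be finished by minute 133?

No

Nothing blocks rigging, so it runs from minute 0 to minute 40.
Actor marking cannot begin until rigging (finishes minute 40). It runs from minute 40 to 40 + 10 = minute 50.
Lens checking cannot begin until rigging (finishes minute 40). It runs from minute 40 to 40 + 10 = minute 50.
After lens checking (finishes minute 50), the final polish can start at minute 50 and finishes at minute 90.
After lens checking (finishes minute 50), rehearsal can start at minute 50 and finishes at minute 105.
The first take has to wait for rehearsal (finishes minute 105); the final polish (finishes minute 90); lens checking (finishes minute 50). The latest of these is minute 105, so the first take runs minute 105 to 105 + 50 = minute 155.
The earliest everything can be done is minute 155, which is after the deadline of 133, so it is not possible.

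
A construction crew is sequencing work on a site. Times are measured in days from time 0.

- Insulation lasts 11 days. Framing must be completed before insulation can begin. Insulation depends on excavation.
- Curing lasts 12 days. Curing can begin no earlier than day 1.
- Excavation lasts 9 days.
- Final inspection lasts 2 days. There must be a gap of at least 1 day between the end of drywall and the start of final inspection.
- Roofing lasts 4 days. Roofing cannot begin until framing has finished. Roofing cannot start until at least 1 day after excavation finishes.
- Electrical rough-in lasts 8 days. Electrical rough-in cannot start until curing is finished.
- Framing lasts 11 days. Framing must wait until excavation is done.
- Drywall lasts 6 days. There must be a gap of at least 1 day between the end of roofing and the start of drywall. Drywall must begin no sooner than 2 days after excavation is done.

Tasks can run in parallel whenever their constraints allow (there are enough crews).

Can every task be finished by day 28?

Curing waits on its own release at day 1, so it starts at day 1 and finishes at 1 + 12 = day 13.
After curing (finishes day 13), electrical rough-in can start at day 13 and finishes at day 21.
Excavation has no prerequisites, so it starts at day 0 and finishes at day 9.
Framing cannot begin until excavation (finishes day 9). It runs from day 9 to 9 + 11 = day 20.
Insulation cannot start until framing (finishes day 20); excavation (finishes day 9). The controlling bound is day 20, so insulation finishes at 20 + 11 = day 31.
For roofing: framing (finishes day 20); excavation (finishes day 9, plus 1-day gap → day 10). Taking the maximum gives a start of day 20, and it finishes at 20 + 4 = day 24.
For drywall: roofing (finishes day 24, plus 1-day gap → day 25); excavation (finishes day 9, plus 2-day gap → day 11). Taking the maximum gives a start of day 25, and it finishes at 25 + 6 = day 31.
Final inspection waits on drywall (finishes day 31, plus 1-day gap → day 32), so it starts at day 32 and finishes at 32 + 2 = day 34.
The earliest everything can be done is day 34, which is after the deadline of 28, so it is not possible.

No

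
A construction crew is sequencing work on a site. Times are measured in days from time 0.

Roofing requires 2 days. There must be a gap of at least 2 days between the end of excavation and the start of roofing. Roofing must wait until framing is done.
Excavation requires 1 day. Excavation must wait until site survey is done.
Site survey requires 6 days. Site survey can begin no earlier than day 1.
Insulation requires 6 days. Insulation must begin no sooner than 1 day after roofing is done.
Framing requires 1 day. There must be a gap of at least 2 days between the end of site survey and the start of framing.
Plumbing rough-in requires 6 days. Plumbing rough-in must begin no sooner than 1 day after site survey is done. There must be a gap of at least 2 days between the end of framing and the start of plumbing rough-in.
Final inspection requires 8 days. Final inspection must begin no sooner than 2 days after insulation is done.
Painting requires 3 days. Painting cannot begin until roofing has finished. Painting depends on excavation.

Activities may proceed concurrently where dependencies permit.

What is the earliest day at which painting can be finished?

After its own release at day 1, site survey can start at day 1 and finishes at day 7.
After site survey (finishes day 7, plus 2-day gap → day 9), framing can start at day 9 and finishes at day 10.
Excavation waits on site survey (finishes day 7), so it starts at day 7 and finishes at 7 + 1 = day 8.
Roofing cannot start until excavation (finishes day 8, plus 2-day gap → day 10); framing (finishes day 10). The controlling bound is day 10, so roofing finishes at 10 + 2 = day 12.
Painting has to wait for roofing (finishes day 12); excavation (finishes day 8). The latest of these is day 12, so painting runs day 12 to 12 + 3 = day 15.

15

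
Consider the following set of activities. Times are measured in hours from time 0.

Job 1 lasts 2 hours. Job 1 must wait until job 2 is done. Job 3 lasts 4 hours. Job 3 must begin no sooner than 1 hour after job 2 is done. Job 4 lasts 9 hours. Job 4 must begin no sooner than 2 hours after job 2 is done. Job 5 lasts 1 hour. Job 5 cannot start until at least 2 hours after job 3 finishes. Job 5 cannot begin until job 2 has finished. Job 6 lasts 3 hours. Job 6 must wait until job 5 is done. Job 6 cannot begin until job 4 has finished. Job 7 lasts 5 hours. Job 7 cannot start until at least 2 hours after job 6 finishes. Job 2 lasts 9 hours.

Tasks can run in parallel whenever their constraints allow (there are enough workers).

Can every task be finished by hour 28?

No

Job 2 has no prerequisites, so it starts at hour 0 and finishes at hour 9.
Job 4 cannot begin until job 2 (finishes hour 9, plus 2-hour gap → hour 11). It runs from hour 11 to 11 + 9 = hour 20.
Job 3 cannot begin until job 2 (finishes hour 9, plus 1-hour gap → hour 10). It runs from hour 10 to 10 + 4 = hour 14.
Job 5 cannot start until job 3 (finishes hour 14, plus 2-hour gap → hour 16); job 2 (finishes hour 9). The controlling bound is hour 16, so job 5 finishes at 16 + 1 = hour 17.
For job 6: job 5 (finishes hour 17); job 4 (finishes hour 20). Taking the maximum gives a start of hour 20, and it finishes at 20 + 3 = hour 23.
After job 6 (finishes hour 23, plus 2-hour gap → hour 25), job 7 can start at hour 25 and finishes at hour 30.
Job 1 cannot begin until job 2 (finishes hour 9). It runs from hour 9 to 9 + 2 = hour 11.
The earliest everything can be done is hour 30, which is after the deadline of 28, so it is not possible.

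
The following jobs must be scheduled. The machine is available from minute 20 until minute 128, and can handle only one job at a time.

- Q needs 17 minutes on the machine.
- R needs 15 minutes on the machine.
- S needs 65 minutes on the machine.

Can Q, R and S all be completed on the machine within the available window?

Yes

The machine window is 128 − 20 = 108 minutes.
Running back to back, the jobs need 17 + 15 + 65 = 97 minutes on the machine.
Since 97 ≤ 108, they fit within the window.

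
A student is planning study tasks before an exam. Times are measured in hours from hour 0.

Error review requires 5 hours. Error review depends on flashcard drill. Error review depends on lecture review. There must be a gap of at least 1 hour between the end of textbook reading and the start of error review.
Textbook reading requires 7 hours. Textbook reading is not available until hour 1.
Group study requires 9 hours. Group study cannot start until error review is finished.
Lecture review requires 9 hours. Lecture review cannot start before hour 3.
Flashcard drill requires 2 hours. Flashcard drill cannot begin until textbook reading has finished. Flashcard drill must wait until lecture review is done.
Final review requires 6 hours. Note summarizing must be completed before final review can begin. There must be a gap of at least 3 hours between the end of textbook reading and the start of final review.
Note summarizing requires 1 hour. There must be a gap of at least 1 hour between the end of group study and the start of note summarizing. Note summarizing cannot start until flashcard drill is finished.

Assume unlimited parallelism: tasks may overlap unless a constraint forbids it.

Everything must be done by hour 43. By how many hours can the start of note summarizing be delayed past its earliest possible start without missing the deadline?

7

After its own release at hour 3, lecture review can start at hour 3 and finishes at hour 12.
Textbook reading cannot begin until its own release at hour 1. It runs from hour 1 to 1 + 7 = hour 8.
Flashcard drill cannot start until textbook reading (finishes hour 8); lecture review (finishes hour 12). The controlling bound is hour 12, so flashcard drill finishes at 12 + 2 = hour 14.
Error review cannot start until flashcard drill (finishes hour 14); lecture review (finishes hour 12); textbook reading (finishes hour 8, plus 1-hour gap → hour 9). The controlling bound is hour 14, so error review finishes at 14 + 5 = hour 19.
Group study cannot begin until error review (finishes hour 19). It runs from hour 19 to 19 + 9 = hour 28.
Note summarizing has to wait for group study (finishes hour 28, plus 1-hour gap → hour 29); flashcard drill (finishes hour 14). The latest of these is hour 29, so note summarizing runs hour 29 to 29 + 1 = hour 30.

Working backward from the deadline:
Nothing follows final review; the deadline of hour 43 is its only limit. It must start by 43 − 6 = hour 37.
Note summarizing has to be done before final review (must start by hour 37). That means finishing by hour 37, i.e. starting by 37 − 1 = hour 36.
So note summarizing can start as early as hour 29 and as late as hour 36, giving 36 − 29 = 7 hours of slack.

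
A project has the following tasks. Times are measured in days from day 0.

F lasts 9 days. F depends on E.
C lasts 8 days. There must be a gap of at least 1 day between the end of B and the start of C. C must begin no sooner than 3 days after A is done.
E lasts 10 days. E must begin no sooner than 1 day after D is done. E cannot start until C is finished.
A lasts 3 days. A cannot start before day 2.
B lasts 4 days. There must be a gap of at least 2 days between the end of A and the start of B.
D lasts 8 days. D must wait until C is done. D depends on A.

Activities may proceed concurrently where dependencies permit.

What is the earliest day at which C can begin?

12

A cannot begin until its own release at day 2. It runs from day 2 to 2 + 3 = day 5.
B waits on A (finishes day 5, plus 2-day gap → day 7), so it starts at day 7 and finishes at 7 + 4 = day 11.
C waits on B (finishes day 11, plus 1-day gap → day 12); A (finishes day 5, plus 3-day gap → day 8). The latest of these is day 12, which is the earliest C can start.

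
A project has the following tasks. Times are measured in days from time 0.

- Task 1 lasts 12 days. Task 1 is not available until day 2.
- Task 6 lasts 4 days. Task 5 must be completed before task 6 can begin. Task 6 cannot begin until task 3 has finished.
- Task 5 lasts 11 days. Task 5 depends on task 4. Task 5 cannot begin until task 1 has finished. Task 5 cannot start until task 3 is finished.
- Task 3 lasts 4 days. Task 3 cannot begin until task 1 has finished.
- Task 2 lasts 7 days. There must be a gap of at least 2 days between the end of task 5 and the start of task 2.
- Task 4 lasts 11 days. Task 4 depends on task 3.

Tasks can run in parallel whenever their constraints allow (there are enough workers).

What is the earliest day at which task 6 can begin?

40

Task 1 cannot begin until its own release at day 2. It runs from day 2 to 2 + 12 = day 14.
After task 1 (finishes day 14), task 3 can start at day 14 and finishes at day 18.
Task 4 waits on task 3 (finishes day 18), so it starts at day 18 and finishes at 18 + 11 = day 29.
Task 5 cannot start until task 4 (finishes day 29); task 1 (finishes day 14); task 3 (finishes day 18). The controlling bound is day 29, so task 5 finishes at 29 + 11 = day 40.
Task 6 waits on task 5 (finishes day 40); task 3 (finishes day 18). The latest of these is day 40, which is the earliest task 6 can start.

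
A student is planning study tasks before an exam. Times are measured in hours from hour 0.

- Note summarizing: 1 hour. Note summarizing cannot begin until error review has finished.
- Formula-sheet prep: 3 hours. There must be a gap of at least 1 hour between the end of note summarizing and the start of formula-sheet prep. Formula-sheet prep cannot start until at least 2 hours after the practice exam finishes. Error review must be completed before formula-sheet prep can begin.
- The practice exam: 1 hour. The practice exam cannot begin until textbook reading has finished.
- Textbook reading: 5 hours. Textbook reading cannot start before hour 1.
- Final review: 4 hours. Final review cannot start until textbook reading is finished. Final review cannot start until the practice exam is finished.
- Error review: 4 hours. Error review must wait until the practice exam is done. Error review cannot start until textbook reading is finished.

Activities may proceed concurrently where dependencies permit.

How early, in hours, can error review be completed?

11

Textbook reading cannot begin until its own release at hour 1. It runs from hour 1 to 1 + 5 = hour 6.
The practice exam waits on textbook reading (finishes hour 6), so it starts at hour 6 and finishes at 6 + 1 = hour 7.
Error review has to wait for the practice exam (finishes hour 7); textbook reading (finishes hour 6). The latest of these is hour 7, so error review runs hour 7 to 7 + 4 = hour 11.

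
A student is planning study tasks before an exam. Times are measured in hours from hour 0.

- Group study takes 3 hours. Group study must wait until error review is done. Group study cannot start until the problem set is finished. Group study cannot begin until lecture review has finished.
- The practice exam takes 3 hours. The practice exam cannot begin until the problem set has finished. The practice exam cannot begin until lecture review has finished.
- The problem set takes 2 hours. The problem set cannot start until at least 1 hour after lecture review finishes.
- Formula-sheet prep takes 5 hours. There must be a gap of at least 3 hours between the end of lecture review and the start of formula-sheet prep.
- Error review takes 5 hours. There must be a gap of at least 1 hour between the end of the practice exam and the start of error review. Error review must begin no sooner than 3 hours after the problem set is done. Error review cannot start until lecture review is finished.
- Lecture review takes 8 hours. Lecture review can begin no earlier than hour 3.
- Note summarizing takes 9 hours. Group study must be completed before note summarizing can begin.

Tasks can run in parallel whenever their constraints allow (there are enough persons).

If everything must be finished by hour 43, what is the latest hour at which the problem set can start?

20

Nothing follows note summarizing; the deadline of hour 43 is its only limit. It must start by 43 − 9 = hour 34.
Group study has to be done before note summarizing (must start by hour 34). That means finishing by hour 34, i.e. starting by 34 − 3 = hour 31.
Error review must finish before group study (must start by hour 31). With a 5-hour duration, error review must start by 31 − 5 = hour 26.
Since error review (must start by hour 26, minus 1-hour gap → hour 25) depends on it, the practice exam must finish by hour 25. Backing off its 3-hour duration gives a latest start of hour 22.
The problem set feeds the practice exam (must start by hour 22); error review (must start by hour 26, minus 3-hour gap → hour 23); group study (must start by hour 31). Taking the minimum, the problem set must finish by hour 22 and start by 22 − 2 = hour 20.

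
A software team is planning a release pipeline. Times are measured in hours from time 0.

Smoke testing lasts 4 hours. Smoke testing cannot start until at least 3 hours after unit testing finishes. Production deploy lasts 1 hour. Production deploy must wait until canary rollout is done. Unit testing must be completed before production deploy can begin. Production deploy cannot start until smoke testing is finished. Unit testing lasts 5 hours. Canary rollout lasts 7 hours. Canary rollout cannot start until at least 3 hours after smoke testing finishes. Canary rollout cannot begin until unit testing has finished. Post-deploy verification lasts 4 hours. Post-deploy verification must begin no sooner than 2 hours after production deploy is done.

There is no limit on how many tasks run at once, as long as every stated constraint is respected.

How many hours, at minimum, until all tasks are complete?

29

Unit testing can start immediately at hour 0; it finishes at hour 5.
Smoke testing cannot begin until unit testing (finishes hour 5, plus 3-hour gap → hour 8). It runs from hour 8 to 8 + 4 = hour 12.
Canary rollout has to wait for smoke testing (finishes hour 12, plus 3-hour gap → hour 15); unit testing (finishes hour 5). The latest of these is hour 15, so canary rollout runs hour 15 to 15 + 7 = hour 22.
Production deploy cannot start until canary rollout (finishes hour 22); unit testing (finishes hour 5); smoke testing (finishes hour 12). The controlling bound is hour 22, so production deploy finishes at 22 + 1 = hour 23.
After production deploy (finishes hour 23, plus 2-hour gap → hour 25), post-deploy verification can start at hour 25 and finishes at hour 29.
All tasks are finished once the last one completes. Finish times: Unit testing at 5, Smoke testing at 12, Canary rollout at 22, Production deploy at 23, Post-deploy verification at 29. The latest is hour 29.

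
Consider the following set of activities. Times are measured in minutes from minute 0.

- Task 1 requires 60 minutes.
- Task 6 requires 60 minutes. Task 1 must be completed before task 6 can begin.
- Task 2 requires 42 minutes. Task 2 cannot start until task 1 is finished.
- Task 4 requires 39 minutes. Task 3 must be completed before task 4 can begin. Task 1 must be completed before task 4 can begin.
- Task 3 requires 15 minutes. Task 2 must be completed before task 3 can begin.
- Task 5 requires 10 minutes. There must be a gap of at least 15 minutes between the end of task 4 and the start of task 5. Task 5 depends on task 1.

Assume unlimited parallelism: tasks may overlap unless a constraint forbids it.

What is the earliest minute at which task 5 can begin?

Task 1 can start immediately at minute 0; it finishes at minute 60.
Task 2 waits on task 1 (finishes minute 60), so it starts at minute 60 and finishes at 60 + 42 = minute 102.
After task 2 (finishes minute 102), task 3 can start at minute 102 and finishes at minute 117.
For task 4: task 3 (finishes minute 117); task 1 (finishes minute 60). Taking the maximum gives a start of minute 117, and it finishes at 117 + 39 = minute 156.
Task 5 waits on task 4 (finishes minute 156, plus 15-minute gap → minute 171); task 1 (finishes minute 60). The latest of these is minute 171, which is the earliest task 5 can start.

171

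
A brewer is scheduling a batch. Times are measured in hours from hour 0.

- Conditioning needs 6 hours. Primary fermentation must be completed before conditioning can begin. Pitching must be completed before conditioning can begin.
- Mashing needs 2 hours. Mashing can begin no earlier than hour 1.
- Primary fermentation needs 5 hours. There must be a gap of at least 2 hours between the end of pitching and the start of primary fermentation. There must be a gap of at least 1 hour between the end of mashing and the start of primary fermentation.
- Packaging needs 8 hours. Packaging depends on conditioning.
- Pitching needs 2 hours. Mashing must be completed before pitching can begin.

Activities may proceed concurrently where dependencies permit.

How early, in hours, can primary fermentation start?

7

Mashing cannot begin until its own release at hour 1. It runs from hour 1 to 1 + 2 = hour 3.
Pitching waits on mashing (finishes hour 3), so it starts at hour 3 and finishes at 3 + 2 = hour 5.
Primary fermentation waits on pitching (finishes hour 5, plus 2-hour gap → hour 7); mashing (finishes hour 3, plus 1-hour gap → hour 4). The latest of these is hour 7, which is the earliest primary fermentation can start.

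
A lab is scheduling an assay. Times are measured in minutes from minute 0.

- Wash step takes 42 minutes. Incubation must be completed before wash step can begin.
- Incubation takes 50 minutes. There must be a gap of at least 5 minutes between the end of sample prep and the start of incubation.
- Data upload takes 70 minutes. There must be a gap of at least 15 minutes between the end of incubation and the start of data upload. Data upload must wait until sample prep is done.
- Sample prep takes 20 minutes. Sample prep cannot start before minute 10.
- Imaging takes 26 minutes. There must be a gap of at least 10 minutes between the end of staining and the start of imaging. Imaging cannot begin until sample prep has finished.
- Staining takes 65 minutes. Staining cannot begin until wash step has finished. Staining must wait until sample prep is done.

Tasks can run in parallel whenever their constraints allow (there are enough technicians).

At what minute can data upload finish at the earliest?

Sample prep waits on its own release at minute 10, so it starts at minute 10 and finishes at 10 + 20 = minute 30.
Incubation waits on sample prep (finishes minute 30, plus 5-minute gap → minute 35), so it starts at minute 35 and finishes at 35 + 50 = minute 85.
For data upload: incubation (finishes minute 85, plus 15-minute gap → minute 100); sample prep (finishes minute 30). Taking the maximum gives a start of minute 100, and it finishes at 100 + 70 = minute 170.

170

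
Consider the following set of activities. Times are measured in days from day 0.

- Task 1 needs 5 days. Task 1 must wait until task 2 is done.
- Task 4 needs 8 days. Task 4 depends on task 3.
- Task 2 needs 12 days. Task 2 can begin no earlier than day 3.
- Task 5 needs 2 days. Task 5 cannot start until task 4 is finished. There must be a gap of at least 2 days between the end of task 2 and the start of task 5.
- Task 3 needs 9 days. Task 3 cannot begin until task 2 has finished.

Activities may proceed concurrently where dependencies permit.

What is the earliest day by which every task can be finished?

34

Task 2 cannot begin until its own release at day 3. It runs from day 3 to 3 + 12 = day 15.
Task 3 waits on task 2 (finishes day 15), so it starts at day 15 and finishes at 15 + 9 = day 24.
Task 4 cannot begin until task 3 (finishes day 24). It runs from day 24 to 24 + 8 = day 32.
Task 5 cannot start until task 4 (finishes day 32); task 2 (finishes day 15, plus 2-day gap → day 17). The controlling bound is day 32, so task 5 finishes at 32 + 2 = day 34.
Task 1 cannot begin until task 2 (finishes day 15). It runs from day 15 to 15 + 5 = day 20.
All tasks are finished once the last one completes. Finish times: Task 1 at 20, Task 2 at 15, Task 3 at 24, Task 4 at 32, Task 5 at 34. The latest is day 34.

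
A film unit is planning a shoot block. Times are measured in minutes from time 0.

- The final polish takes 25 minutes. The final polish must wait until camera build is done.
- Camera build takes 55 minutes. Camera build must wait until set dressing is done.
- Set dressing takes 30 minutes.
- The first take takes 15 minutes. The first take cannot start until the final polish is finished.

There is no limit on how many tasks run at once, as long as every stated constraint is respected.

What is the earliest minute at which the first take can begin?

110

Set dressing can start immediately at minute 0; it finishes at minute 30.
Camera build cannot begin until set dressing (finishes minute 30). It runs from minute 30 to 30 + 55 = minute 85.
After camera build (finishes minute 85), the final polish can start at minute 85 and finishes at minute 110.
The first take waits on the final polish (finishes minute 110), so the earliest it can start is minute 110.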